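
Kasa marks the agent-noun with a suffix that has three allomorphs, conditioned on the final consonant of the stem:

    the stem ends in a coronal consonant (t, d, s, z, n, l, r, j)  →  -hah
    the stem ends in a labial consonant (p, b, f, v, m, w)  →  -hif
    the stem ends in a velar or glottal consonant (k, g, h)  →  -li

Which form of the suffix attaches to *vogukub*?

-hif

Since the final consonant of *vogukub* is /b/ (labial), it takes -hif.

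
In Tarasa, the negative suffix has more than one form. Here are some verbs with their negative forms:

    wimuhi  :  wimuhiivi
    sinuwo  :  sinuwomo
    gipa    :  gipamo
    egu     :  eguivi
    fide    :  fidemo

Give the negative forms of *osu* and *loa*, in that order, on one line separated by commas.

The alternation tracks the last vowel of the stem — -ivi when the last vowel of the stem is a high vowel (*wimuhi*, *egu*); -mo when the last vowel of the stem is a non-high vowel (*sinuwo*, *gipa*, *fide*).
The last vowel of *osu* is /u/, which is a high vowel, so the suffix is -ivi, giving *osuivi*.
The last vowel of *loa* is /a/, which is a non-high vowel, so the suffix is -mo, giving *loamo*.

osuivi, loamo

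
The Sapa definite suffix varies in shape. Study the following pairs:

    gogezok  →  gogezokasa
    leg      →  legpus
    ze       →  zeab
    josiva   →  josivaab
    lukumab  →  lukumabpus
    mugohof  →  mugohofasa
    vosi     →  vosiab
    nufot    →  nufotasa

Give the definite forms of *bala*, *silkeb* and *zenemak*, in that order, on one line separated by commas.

Looking at the final sound of each stem: -asa when the stem ends in a voiceless consonant (*gogezok*, *mugohof*, *nufot*); -pus when the stem ends in a voiced consonant (*leg*, *lukumab*); -ab when the stem ends in a vowel (*ze*, *josiva*, *vosi*).
*bala* — final sound /a/ (a vowel) → -ab → *balaab*.
Since the final sound of *silkeb* is /b/ (a voiced consonant), it takes -pus, giving *silkebpus*.
The final sound of *zenemak* is /k/, which is a voiceless consonant, so the suffix is -asa, giving *zenemakasa*.

balaab, silkebpus, zenemakasa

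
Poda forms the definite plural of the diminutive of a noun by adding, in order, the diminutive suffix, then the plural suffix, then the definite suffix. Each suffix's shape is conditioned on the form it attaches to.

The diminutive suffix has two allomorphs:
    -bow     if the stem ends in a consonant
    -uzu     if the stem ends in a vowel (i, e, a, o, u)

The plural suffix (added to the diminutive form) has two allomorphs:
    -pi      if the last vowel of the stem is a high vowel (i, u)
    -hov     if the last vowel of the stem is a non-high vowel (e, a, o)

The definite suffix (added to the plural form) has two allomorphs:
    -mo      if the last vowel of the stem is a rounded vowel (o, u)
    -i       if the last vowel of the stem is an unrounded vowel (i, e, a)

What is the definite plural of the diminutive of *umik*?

umikbowhovmo

The final sound of *umik* is /k/, which is a consonant, so the diminutive suffix is -bow, giving *umikbow*.
The diminutive form *umikbow*: last vowel = /o/, a non-high vowel → -hov → *umikbowhov*.
Since the last vowel of the plural form *umikbowhov* is /o/ (a rounded vowel), it takes -mo, giving *umikbowhovmo*.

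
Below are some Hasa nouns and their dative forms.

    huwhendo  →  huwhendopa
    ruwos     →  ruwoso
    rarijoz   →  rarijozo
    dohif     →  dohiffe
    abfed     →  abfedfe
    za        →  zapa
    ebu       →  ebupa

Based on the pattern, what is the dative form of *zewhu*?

The alternation tracks the final sound of the stem — -o when the stem ends in a sibilant (*ruwos*, *rarijoz*); -fe when the stem ends in a non-sibilant consonant (*dohif*, *abfed*); -pa when the stem ends in a vowel (*huwhendo*, *za*, *ebu*).
*zewhu*: final sound = /u/, a vowel → -pa → *zewhupa*.

zewhupa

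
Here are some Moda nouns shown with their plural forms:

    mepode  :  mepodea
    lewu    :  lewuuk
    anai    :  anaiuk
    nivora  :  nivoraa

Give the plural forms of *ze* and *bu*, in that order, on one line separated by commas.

zea, buuk

Looking at the last vowel of each stem: -uk when the last vowel of the stem is a high vowel (*lewu*, *anai*); -a when the last vowel of the stem is a non-high vowel (*mepode*, *nivora*).
*ze* — last vowel /e/ (a non-high vowel) → -a → *zea*.
Since the last vowel of *bu* is /u/ (a high vowel), it takes -uk, giving *buuk*.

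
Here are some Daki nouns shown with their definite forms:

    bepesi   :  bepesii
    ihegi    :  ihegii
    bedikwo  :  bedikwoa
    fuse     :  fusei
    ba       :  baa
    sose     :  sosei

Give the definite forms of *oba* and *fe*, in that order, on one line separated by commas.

The suffix is conditioned by the last vowel: -i when the last vowel of the stem is a front vowel (*bepesi*, *ihegi*, *fuse*, *sose*); -a when the last vowel of the stem is a back vowel (*bedikwo*, *ba*).
*oba* — last vowel /a/ (a back vowel) → -a → *obaa*.
The last vowel of *fe* is /e/, which is a front vowel, so the suffix is -i, giving *fei*.

obaa, fei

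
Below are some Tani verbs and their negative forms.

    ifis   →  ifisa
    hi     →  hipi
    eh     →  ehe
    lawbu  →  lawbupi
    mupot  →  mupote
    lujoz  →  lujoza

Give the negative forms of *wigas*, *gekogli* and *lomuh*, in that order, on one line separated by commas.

wigasa, gekoglipi, lomuhe

Looking at the final sound of each stem: -a when the stem ends in a sibilant (*ifis*, *lujoz*); -e when the stem ends in a non-sibilant consonant (*eh*, *mupot*); -pi when the stem ends in a vowel (*hi*, *lawbu*).
The final sound of *wigas* is /s/, which is a sibilant, so the suffix is -a, giving *wigasa*.
*gekogli* — final sound /i/ (a vowel) → -pi → *gekoglipi*.
The final sound of *lomuh* is /h/, which is a non-sibilant consonant, so the suffix is -e, giving *lomuhe*.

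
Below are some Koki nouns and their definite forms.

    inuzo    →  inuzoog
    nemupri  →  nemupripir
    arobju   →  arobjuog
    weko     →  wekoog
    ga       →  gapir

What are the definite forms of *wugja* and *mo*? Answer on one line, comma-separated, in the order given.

wugjapir, moog

The pattern is rounding harmony: -og when the last vowel of the stem is a rounded vowel (*inuzo*, *arobju*, *weko*); -pir when the last vowel of the stem is an unrounded vowel (*nemupri*, *ga*).
The last vowel of *wugja* is /a/, which is an unrounded vowel, so the suffix is -pir, giving *wugjapir*.
Since the last vowel of *mo* is /o/ (a rounded vowel), it takes -og, giving *moog*.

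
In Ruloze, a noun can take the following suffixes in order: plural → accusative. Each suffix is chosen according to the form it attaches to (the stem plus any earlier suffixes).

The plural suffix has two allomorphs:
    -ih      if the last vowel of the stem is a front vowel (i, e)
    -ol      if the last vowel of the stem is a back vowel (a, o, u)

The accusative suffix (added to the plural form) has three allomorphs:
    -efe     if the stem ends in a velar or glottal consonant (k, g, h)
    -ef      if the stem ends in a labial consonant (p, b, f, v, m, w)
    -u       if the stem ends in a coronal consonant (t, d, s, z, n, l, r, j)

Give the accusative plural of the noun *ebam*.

ebamolu

The last vowel of *ebam* is /a/, which is a back vowel, so the plural suffix is -ol, giving *ebamol*.
The final consonant of the plural form *ebamol* is /l/, which is coronal, so the accusative suffix is -u, giving *ebamolu*.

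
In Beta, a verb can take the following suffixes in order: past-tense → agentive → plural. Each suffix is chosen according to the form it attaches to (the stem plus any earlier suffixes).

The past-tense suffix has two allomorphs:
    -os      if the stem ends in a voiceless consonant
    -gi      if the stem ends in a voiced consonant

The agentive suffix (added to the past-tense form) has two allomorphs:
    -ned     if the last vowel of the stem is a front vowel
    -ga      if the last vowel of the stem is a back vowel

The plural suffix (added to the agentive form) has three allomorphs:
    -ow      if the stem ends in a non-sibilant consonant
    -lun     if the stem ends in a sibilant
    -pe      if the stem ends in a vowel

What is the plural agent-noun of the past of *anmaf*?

anmafosgape

*anmaf* — final consonant /f/ (voiceless) → -os → *anmafos*.
The last vowel of the past-tense form *anmafos* is /o/, which is a back vowel, so the agentive suffix is -ga, giving *anmafosga*.
The final sound of the agentive form *anmafosga* is /a/, which is a vowel, so the plural suffix is -pe, giving *anmafosgape*.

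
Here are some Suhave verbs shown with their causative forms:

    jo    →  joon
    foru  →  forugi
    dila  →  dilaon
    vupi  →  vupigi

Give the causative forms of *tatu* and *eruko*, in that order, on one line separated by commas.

The alternation tracks the last vowel of the stem — -gi when the last vowel of the stem is a high vowel (*foru*, *vupi*); -on when the last vowel of the stem is a non-high vowel (*jo*, *dila*).
The last vowel of *tatu* is /u/, which is a high vowel, so the suffix is -gi, giving *tatugi*.
*eruko* — last vowel /o/ (a non-high vowel) → -on → *erukoon*.

tatugi, erukoon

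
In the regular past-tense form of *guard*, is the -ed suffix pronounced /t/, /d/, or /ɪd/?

/ɪd/

The stem *guard* ends in /t/ or /d/.
The -ed suffix is realized as /ɪd/ after /t, d/; as /t/ after other voiceless consonants; and as /d/ after other voiced sounds.
So -ed on *guard* is pronounced /ɪd/.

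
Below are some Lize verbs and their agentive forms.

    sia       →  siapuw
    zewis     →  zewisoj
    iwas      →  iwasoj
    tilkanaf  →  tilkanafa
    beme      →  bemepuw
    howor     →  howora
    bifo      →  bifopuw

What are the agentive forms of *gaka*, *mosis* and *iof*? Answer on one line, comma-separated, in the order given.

The suffix is conditioned by the final sound: -oj when the stem ends in a sibilant (*zewis*, *iwas*); -a when the stem ends in a non-sibilant consonant (*tilkanaf*, *howor*); -puw when the stem ends in a vowel (*sia*, *beme*, *bifo*).
Since the final sound of *gaka* is /a/ (a vowel), it takes -puw, giving *gakapuw*.
The final sound of *mosis* is /s/, which is a sibilant, so the suffix is -oj, giving *mosisoj*.
The final sound of *iof* is /f/, which is a non-sibilant consonant, so the suffix is -a, giving *iofa*.

gakapuw, mosisoj, iofa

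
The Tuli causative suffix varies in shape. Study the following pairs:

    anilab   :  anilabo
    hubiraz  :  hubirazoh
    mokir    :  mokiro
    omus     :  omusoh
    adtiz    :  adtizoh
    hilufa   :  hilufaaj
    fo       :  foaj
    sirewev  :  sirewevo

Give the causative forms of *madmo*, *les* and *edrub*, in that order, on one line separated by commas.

madmoaj, lesoh, edrubo

The alternation tracks the final sound of the stem — -oh when the stem ends in a sibilant (*hubiraz*, *omus*, *adtiz*); -o when the stem ends in a non-sibilant consonant (*anilab*, *mokir*, *sirewev*); -aj when the stem ends in a vowel (*hilufa*, *fo*).
*madmo*: final sound = /o/, a vowel → -aj → *madmoaj*.
*les* — final sound /s/ (a sibilant) → -oh → *lesoh*.
Since the final sound of *edrub* is /b/ (a non-sibilant consonant), it takes -o, giving *edrubo*.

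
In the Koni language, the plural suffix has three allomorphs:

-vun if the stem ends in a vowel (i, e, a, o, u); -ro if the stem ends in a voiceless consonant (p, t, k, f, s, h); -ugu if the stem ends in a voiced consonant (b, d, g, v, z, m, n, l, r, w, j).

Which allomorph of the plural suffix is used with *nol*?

The final sound of *nol* is /l/, which is a voiced consonant, so the suffix is -ugu.

-ugu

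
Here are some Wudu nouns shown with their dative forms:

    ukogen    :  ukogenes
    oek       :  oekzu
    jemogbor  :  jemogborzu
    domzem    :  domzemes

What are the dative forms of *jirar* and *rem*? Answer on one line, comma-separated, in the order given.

jirarzu, remes

The suffix is conditioned by the final consonant: -es when the stem ends in a nasal (*ukogen*, *domzem*); -zu when the stem ends in a non-nasal consonant (*oek*, *jemogbor*).
Since the final consonant of *jirar* is /r/ (non-nasal), it takes -zu, giving *jirarzu*.
Since the final consonant of *rem* is /m/ (a nasal), it takes -es, giving *remes*.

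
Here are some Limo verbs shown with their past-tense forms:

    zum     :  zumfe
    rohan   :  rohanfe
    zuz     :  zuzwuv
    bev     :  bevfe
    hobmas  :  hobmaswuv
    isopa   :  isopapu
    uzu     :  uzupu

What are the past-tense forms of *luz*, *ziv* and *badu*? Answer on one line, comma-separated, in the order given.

luzwuv, zivfe, badupu

The alternation tracks the final sound of the stem — -wuv when the stem ends in a sibilant (*zuz*, *hobmas*); -fe when the stem ends in a non-sibilant consonant (*zum*, *rohan*, *bev*); -pu when the stem ends in a vowel (*isopa*, *uzu*).
The final sound of *luz* is /z/, which is a sibilant, so the suffix is -wuv, giving *luzwuv*.
*ziv*: final sound = /v/, a non-sibilant consonant → -fe → *zivfe*.
*badu* — final sound /u/ (a vowel) → -pu → *badupu*.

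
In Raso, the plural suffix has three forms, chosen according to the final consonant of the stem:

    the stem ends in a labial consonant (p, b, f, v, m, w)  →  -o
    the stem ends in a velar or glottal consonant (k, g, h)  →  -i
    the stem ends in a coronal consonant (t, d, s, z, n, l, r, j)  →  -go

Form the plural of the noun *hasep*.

*hasep*: final consonant = /p/, labial → -o → *hasepo*.

hasepo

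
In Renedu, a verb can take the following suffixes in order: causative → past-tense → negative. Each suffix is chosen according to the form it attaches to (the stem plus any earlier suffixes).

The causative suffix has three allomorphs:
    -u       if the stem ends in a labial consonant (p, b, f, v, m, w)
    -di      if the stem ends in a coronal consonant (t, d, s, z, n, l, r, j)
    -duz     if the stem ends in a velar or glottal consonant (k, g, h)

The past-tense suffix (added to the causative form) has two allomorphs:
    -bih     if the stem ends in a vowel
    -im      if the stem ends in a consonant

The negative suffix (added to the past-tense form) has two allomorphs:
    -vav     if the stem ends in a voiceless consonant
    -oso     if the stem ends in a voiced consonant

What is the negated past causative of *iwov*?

*iwov*: final consonant = /v/, labial → -u → *iwovu*.
The causative form *iwovu*: final sound = /u/, a vowel → -bih → *iwovubih*.
Since the final consonant of the past-tense form *iwovubih* is /h/ (voiceless), it takes -vav, giving *iwovubihvav*.

iwovubihvav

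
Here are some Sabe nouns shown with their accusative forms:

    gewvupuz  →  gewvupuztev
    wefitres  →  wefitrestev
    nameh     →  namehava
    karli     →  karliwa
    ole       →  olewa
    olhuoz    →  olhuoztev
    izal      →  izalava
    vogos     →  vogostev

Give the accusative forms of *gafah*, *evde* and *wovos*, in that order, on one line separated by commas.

gafahava, evdewa, wovostev

Looking at the final sound of each stem: -tev when the stem ends in a sibilant (*gewvupuz*, *wefitres*, *olhuoz*, *vogos*); -ava when the stem ends in a non-sibilant consonant (*nameh*, *izal*); -wa when the stem ends in a vowel (*karli*, *ole*).
*gafah*: final sound = /h/, a non-sibilant consonant → -ava → *gafahava*.
*evde*: final sound = /e/, a vowel → -wa → *evdewa*.
The final sound of *wovos* is /s/, which is a sibilant, so the suffix is -tev, giving *wovostev*.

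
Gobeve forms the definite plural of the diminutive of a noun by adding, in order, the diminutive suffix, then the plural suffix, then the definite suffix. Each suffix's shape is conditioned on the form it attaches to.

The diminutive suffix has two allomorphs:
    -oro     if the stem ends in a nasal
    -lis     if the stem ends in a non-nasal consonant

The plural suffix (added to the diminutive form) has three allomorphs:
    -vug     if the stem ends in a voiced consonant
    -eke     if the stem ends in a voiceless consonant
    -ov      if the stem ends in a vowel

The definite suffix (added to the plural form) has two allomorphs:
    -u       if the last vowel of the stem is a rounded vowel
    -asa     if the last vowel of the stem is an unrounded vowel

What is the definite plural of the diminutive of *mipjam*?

mipjamoroovu

*mipjam* — final consonant /m/ (a nasal) → -oro → *mipjamoro*.
Since the final sound of the diminutive form *mipjamoro* is /o/ (a vowel), it takes -ov, giving *mipjamoroov*.
The plural form *mipjamoroov*: last vowel = /o/, a rounded vowel → -u → *mipjamoroovu*.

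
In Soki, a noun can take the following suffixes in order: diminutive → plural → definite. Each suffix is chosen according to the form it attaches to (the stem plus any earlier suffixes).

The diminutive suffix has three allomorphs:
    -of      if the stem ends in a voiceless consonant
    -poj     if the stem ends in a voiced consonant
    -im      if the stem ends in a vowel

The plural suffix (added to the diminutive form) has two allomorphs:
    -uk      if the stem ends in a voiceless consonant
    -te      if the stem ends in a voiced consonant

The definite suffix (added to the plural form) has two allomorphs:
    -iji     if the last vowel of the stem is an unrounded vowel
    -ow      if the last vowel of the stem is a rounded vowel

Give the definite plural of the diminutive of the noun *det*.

detofukow

Since the final sound of *det* is /t/ (a voiceless consonant), it takes -of, giving *detof*.
Since the final consonant of the diminutive form *detof* is /f/ (voiceless), it takes -uk, giving *detofuk*.
Since the last vowel of the plural form *detofuk* is /u/ (a rounded vowel), it takes -ow, giving *detofukow*.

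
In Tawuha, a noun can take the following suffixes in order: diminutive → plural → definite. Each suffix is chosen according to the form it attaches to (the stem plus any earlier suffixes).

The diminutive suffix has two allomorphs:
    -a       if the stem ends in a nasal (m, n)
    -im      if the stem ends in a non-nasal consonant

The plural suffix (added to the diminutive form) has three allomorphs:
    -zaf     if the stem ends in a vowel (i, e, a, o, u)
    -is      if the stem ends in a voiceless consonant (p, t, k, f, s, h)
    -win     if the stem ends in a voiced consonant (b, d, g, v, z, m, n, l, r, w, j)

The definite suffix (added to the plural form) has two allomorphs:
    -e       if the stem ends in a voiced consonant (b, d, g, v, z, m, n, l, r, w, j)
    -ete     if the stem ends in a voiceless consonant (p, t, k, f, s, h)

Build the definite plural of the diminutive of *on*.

onazafete

Since the final consonant of *on* is /n/ (a nasal), it takes -a, giving *ona*.
The final sound of the diminutive form *ona* is /a/, which is a vowel, so the plural suffix is -zaf, giving *onazaf*.
Since the final consonant of the plural form *onazaf* is /f/ (voiceless), it takes -ete, giving *onazafete*.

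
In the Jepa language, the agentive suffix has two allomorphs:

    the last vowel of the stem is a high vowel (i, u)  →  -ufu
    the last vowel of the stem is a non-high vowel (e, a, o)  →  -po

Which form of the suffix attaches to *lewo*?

The last vowel of *lewo* is /o/, which is a non-high vowel, so the suffix is -po.

-po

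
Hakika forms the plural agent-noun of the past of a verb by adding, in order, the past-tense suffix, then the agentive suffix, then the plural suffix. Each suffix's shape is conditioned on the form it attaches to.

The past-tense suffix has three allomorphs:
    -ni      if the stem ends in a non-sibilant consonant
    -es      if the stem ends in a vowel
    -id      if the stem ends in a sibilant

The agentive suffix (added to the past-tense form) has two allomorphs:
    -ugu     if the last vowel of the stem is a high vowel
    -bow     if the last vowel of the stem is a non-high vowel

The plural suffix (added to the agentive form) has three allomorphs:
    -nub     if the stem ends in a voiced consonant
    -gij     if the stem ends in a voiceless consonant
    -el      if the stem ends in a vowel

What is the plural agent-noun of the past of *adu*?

Since the final sound of *adu* is /u/ (a vowel), it takes -es, giving *adues*.
Since the last vowel of the past-tense form *adues* is /e/ (a non-high vowel), it takes -bow, giving *aduesbow*.
Since the final sound of the agentive form *aduesbow* is /w/ (a voiced consonant), it takes -nub, giving *aduesbownub*.

aduesbownub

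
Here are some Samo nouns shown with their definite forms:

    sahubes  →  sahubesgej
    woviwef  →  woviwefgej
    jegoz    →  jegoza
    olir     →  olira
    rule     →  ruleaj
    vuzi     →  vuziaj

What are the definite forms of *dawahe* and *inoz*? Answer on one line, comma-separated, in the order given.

dawaheaj, inoza

The suffix is conditioned by the final sound: -gej when the stem ends in a voiceless consonant (*sahubes*, *woviwef*); -a when the stem ends in a voiced consonant (*jegoz*, *olir*); -aj when the stem ends in a vowel (*rule*, *vuzi*).
Since the final sound of *dawahe* is /e/ (a vowel), it takes -aj, giving *dawaheaj*.
Since the final sound of *inoz* is /z/ (a voiced consonant), it takes -a, giving *inoza*.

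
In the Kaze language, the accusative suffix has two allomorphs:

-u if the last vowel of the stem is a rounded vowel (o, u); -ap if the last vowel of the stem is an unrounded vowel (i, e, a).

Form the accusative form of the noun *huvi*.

huviap

The last vowel of *huvi* is /i/, which is an unrounded vowel, so the suffix is -ap, giving *huviap*.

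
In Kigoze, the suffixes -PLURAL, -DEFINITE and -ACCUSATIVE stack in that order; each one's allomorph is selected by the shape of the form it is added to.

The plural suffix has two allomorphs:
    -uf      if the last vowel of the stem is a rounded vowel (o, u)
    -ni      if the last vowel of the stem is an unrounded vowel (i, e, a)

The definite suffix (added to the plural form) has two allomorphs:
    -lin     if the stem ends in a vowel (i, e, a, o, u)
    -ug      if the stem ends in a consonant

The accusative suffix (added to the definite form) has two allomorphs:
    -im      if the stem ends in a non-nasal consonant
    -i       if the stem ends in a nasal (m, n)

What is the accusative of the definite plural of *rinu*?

*rinu* — last vowel /u/ (a rounded vowel) → -uf → *rinuuf*.
The final sound of the plural form *rinuuf* is /f/, which is a consonant, so the definite suffix is -ug, giving *rinuufug*.
The definite form *rinuufug* — final consonant /g/ (non-nasal) → -im → *rinuufugim*.

rinuufugim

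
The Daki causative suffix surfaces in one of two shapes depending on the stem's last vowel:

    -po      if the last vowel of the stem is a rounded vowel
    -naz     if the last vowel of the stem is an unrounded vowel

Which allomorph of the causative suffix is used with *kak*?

-naz

The last vowel of *kak* is /a/, which is an unrounded vowel, so the suffix is -naz.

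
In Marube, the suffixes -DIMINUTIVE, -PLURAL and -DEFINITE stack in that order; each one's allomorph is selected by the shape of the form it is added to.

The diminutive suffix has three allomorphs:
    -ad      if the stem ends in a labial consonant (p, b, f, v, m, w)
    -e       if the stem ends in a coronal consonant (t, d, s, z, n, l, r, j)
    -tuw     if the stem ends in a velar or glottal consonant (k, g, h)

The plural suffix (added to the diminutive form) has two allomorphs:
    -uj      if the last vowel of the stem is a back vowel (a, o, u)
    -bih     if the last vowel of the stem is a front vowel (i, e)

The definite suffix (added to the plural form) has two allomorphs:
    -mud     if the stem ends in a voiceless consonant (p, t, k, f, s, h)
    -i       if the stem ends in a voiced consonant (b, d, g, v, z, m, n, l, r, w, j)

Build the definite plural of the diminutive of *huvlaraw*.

huvlarawaduji

*huvlaraw*: final consonant = /w/, labial → -ad → *huvlarawad*.
The last vowel of the diminutive form *huvlarawad* is /a/, which is a back vowel, so the plural suffix is -uj, giving *huvlarawaduj*.
The plural form *huvlarawaduj* — final consonant /j/ (voiced) → -i → *huvlarawaduji*.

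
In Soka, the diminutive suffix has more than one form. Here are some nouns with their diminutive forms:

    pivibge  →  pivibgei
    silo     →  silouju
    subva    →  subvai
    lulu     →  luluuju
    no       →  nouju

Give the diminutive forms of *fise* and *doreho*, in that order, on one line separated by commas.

The pattern is rounding harmony: -uju when the last vowel of the stem is a rounded vowel (*silo*, *lulu*, *no*); -i when the last vowel of the stem is an unrounded vowel (*pivibge*, *subva*).
*fise*: last vowel = /e/, an unrounded vowel → -i → *fisei*.
The last vowel of *doreho* is /o/, which is a rounded vowel, so the suffix is -uju, giving *dorehouju*.

fisei, dorehouju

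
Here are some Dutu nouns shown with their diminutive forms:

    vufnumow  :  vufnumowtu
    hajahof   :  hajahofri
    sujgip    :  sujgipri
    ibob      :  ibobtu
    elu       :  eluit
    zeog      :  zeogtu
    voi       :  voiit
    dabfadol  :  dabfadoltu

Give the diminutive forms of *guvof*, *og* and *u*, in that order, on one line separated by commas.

guvofri, ogtu, uit

The alternation tracks the final sound of the stem — -ri when the stem ends in a voiceless consonant (*hajahof*, *sujgip*); -tu when the stem ends in a voiced consonant (*vufnumow*, *ibob*, *zeog*, *dabfadol*); -it when the stem ends in a vowel (*elu*, *voi*).
*guvof* — final sound /f/ (a voiceless consonant) → -ri → *guvofri*.
*og* — final sound /g/ (a voiced consonant) → -tu → *ogtu*.
The final sound of *u* is /u/, which is a vowel, so the suffix is -it, giving *uit*.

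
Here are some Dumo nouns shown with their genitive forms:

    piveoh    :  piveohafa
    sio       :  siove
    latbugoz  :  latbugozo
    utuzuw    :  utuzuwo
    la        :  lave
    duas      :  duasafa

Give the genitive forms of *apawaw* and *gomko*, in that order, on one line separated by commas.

apawawo, gomkove

The alternation tracks the final sound of the stem — -afa when the stem ends in a voiceless consonant (*piveoh*, *duas*); -o when the stem ends in a voiced consonant (*latbugoz*, *utuzuw*); -ve when the stem ends in a vowel (*sio*, *la*).
Since the final sound of *apawaw* is /w/ (a voiced consonant), it takes -o, giving *apawawo*.
Since the final sound of *gomko* is /o/ (a vowel), it takes -ve, giving *gomkove*.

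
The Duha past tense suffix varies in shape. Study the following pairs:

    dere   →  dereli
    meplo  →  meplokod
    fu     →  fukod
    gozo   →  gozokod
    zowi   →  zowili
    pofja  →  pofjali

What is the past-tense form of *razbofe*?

The alternation tracks the last vowel of the stem — -kod when the last vowel of the stem is a rounded vowel (*meplo*, *fu*, *gozo*); -li when the last vowel of the stem is an unrounded vowel (*dere*, *zowi*, *pofja*).
The last vowel of *razbofe* is /e/, which is an unrounded vowel, so the suffix is -li, giving *razbofeli*.

razbofeli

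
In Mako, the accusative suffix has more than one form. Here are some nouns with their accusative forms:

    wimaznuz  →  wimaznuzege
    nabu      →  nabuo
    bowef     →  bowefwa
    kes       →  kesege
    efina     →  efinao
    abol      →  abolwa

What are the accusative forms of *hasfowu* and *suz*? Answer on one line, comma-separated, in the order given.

The suffix is conditioned by the final sound: -ege when the stem ends in a sibilant (*wimaznuz*, *kes*); -wa when the stem ends in a non-sibilant consonant (*bowef*, *abol*); -o when the stem ends in a vowel (*nabu*, *efina*).
The final sound of *hasfowu* is /u/, which is a vowel, so the suffix is -o, giving *hasfowuo*.
Since the final sound of *suz* is /z/ (a sibilant), it takes -ege, giving *suzege*.

hasfowuo, suzege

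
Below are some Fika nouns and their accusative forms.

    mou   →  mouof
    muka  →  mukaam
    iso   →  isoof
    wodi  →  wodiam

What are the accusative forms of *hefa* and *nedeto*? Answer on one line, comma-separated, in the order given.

Looking at the last vowel of each stem: -of when the last vowel of the stem is a rounded vowel (*mou*, *iso*); -am when the last vowel of the stem is an unrounded vowel (*muka*, *wodi*).
The last vowel of *hefa* is /a/, which is an unrounded vowel, so the suffix is -am, giving *hefaam*.
*nedeto*: last vowel = /o/, a rounded vowel → -of → *nedetoof*.

hefaam, nedetoof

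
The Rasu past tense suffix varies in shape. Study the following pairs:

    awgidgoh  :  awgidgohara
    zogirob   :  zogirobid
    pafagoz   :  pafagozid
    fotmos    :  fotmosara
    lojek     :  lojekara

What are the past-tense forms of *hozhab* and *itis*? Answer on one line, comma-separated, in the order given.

The alternation tracks the final consonant of the stem — -ara when the stem ends in a voiceless consonant (*awgidgoh*, *fotmos*, *lojek*); -id when the stem ends in a voiced consonant (*zogirob*, *pafagoz*).
*hozhab* — final consonant /b/ (voiced) → -id → *hozhabid*.
The final consonant of *itis* is /s/, which is voiceless, so the suffix is -ara, giving *itisara*.

hozhabid, itisara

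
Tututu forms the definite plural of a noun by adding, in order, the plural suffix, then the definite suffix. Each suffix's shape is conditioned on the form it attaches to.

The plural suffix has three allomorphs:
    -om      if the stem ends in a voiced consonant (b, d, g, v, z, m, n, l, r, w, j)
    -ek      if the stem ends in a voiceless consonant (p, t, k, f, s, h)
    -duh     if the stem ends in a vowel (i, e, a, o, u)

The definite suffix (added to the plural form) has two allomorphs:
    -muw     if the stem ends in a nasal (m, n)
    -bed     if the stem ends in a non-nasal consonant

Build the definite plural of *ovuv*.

The final sound of *ovuv* is /v/, which is a voiced consonant, so the plural suffix is -om, giving *ovuvom*.
The final consonant of the plural form *ovuvom* is /m/, which is a nasal, so the definite suffix is -muw, giving *ovuvommuw*.

ovuvommuw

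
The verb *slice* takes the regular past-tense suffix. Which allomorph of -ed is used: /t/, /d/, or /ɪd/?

/t/

The stem *slice* ends in a voiceless consonant other than /t/.
The -ed suffix is realized as /ɪd/ after /t, d/; as /t/ after other voiceless consonants; and as /d/ after other voiced sounds.
So -ed on *slice* is pronounced /t/.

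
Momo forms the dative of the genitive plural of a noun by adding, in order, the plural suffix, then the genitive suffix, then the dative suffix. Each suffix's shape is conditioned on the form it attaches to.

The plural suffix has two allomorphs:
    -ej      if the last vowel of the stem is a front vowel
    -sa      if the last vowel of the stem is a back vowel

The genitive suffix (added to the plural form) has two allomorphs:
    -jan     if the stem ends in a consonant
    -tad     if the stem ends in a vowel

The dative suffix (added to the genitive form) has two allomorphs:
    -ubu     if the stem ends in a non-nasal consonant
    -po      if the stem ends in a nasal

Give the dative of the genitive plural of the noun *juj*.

*juj* — last vowel /u/ (a back vowel) → -sa → *jujsa*.
The plural form *jujsa*: final sound = /a/, a vowel → -tad → *jujsatad*.
The final consonant of the genitive form *jujsatad* is /d/, which is non-nasal, so the dative suffix is -ubu, giving *jujsatadubu*.

jujsatadubu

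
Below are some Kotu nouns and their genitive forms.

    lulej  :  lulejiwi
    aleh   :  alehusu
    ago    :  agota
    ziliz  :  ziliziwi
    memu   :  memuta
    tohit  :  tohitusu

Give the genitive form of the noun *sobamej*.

sobamejiwi

Looking at the final sound of each stem: -usu when the stem ends in a voiceless consonant (*aleh*, *tohit*); -iwi when the stem ends in a voiced consonant (*lulej*, *ziliz*); -ta when the stem ends in a vowel (*ago*, *memu*).
Since the final sound of *sobamej* is /j/ (a voiced consonant), it takes -iwi, giving *sobamejiwi*.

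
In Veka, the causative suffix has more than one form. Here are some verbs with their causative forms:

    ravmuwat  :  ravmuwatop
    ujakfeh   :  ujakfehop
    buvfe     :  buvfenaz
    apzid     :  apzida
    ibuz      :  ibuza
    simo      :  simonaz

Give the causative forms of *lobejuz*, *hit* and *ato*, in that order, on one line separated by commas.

lobejuza, hitop, atonaz

The pattern is voicing of the final sound: -op when the stem ends in a voiceless consonant (*ravmuwat*, *ujakfeh*); -a when the stem ends in a voiced consonant (*apzid*, *ibuz*); -naz when the stem ends in a vowel (*buvfe*, *simo*).
*lobejuz* — final sound /z/ (a voiced consonant) → -a → *lobejuza*.
The final sound of *hit* is /t/, which is a voiceless consonant, so the suffix is -op, giving *hitop*.
*ato* — final sound /o/ (a vowel) → -naz → *atonaz*.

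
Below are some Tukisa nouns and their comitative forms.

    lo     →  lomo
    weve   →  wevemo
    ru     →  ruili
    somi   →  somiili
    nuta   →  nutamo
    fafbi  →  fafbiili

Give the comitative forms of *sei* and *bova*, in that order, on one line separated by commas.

seiili, bovamo

The pattern is height harmony: -ili when the last vowel of the stem is a high vowel (*ru*, *somi*, *fafbi*); -mo when the last vowel of the stem is a non-high vowel (*lo*, *weve*, *nuta*).
Since the last vowel of *sei* is /i/ (a high vowel), it takes -ili, giving *seiili*.
*bova*: last vowel = /a/, a non-high vowel → -mo → *bovamo*.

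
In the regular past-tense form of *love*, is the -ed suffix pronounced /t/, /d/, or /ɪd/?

The stem *love* ends in a voiced sound other than /d/.
The -ed suffix is realized as /ɪd/ after /t, d/; as /t/ after other voiceless consonants; and as /d/ after other voiced sounds.
So -ed on *love* is pronounced /d/.

/d/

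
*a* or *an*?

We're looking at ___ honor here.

The indefinite article is chosen by the initial *sound* of the following word, not its spelling.
*honor* begins with the sound /ɒ/ (silent h) — a vowel sound.
So the article is *an*: We're looking at an honor here.

an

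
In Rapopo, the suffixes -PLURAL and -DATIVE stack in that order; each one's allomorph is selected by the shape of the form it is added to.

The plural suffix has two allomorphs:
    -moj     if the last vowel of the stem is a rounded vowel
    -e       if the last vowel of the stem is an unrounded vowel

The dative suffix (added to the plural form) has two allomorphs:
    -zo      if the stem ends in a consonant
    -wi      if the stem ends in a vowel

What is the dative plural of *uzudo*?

*uzudo*: last vowel = /o/, a rounded vowel → -moj → *uzudomoj*.
The final sound of the plural form *uzudomoj* is /j/, which is a consonant, so the dative suffix is -zo, giving *uzudomojzo*.

uzudomojzo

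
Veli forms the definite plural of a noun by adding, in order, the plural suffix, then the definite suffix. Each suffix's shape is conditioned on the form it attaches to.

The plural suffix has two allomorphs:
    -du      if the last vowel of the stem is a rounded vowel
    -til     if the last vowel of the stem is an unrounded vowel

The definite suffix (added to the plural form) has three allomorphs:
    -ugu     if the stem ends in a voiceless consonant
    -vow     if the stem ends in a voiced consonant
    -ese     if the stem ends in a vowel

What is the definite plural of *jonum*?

jonumduese

Since the last vowel of *jonum* is /u/ (a rounded vowel), it takes -du, giving *jonumdu*.
The plural form *jonumdu*: final sound = /u/, a vowel → -ese → *jonumduese*.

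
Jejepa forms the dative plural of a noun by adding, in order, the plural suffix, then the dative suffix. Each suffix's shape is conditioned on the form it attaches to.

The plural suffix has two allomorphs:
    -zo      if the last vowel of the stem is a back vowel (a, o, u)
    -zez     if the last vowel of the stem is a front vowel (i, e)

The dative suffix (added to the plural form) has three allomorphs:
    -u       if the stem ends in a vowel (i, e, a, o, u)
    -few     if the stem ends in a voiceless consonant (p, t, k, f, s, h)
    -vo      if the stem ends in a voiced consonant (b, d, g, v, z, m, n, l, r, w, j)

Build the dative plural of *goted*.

*goted* — last vowel /e/ (a front vowel) → -zez → *gotedzez*.
Since the final sound of the plural form *gotedzez* is /z/ (a voiced consonant), it takes -vo, giving *gotedzezvo*.

gotedzezvo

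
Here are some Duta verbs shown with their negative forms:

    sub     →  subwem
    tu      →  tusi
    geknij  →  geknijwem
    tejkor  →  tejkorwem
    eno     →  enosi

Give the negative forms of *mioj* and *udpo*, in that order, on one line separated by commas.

miojwem, udposi

The pattern is consonant vs. vowel: -wem when the stem ends in a consonant (*sub*, *geknij*, *tejkor*); -si when the stem ends in a vowel (*tu*, *eno*).
The final sound of *mioj* is /j/, which is a consonant, so the suffix is -wem, giving *miojwem*.
*udpo*: final sound = /o/, a vowel → -si → *udposi*.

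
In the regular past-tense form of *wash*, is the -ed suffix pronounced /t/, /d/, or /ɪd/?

/t/

The stem *wash* ends in a voiceless consonant other than /t/.
The -ed suffix is realized as /ɪd/ after /t, d/; as /t/ after other voiceless consonants; and as /d/ after other voiced sounds.
So -ed on *wash* is pronounced /t/.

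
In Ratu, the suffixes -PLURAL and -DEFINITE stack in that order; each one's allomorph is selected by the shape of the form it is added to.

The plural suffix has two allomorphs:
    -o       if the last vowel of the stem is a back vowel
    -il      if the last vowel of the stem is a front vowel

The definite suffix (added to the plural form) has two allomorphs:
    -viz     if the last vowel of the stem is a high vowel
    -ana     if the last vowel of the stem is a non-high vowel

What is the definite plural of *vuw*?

*vuw* — last vowel /u/ (a back vowel) → -o → *vuwo*.
Since the last vowel of the plural form *vuwo* is /o/ (a non-high vowel), it takes -ana, giving *vuwoana*.

vuwoana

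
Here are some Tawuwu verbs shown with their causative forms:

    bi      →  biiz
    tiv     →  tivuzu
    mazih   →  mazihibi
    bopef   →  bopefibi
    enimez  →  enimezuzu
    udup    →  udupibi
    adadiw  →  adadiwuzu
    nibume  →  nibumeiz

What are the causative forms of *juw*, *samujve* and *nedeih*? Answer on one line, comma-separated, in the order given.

The pattern is voicing of the final sound: -ibi when the stem ends in a voiceless consonant (*mazih*, *bopef*, *udup*); -uzu when the stem ends in a voiced consonant (*tiv*, *enimez*, *adadiw*); -iz when the stem ends in a vowel (*bi*, *nibume*).
*juw*: final sound = /w/, a voiced consonant → -uzu → *juwuzu*.
*samujve*: final sound = /e/, a vowel → -iz → *samujveiz*.
Since the final sound of *nedeih* is /h/ (a voiceless consonant), it takes -ibi, giving *nedeihibi*.

juwuzu, samujveiz, nedeihibi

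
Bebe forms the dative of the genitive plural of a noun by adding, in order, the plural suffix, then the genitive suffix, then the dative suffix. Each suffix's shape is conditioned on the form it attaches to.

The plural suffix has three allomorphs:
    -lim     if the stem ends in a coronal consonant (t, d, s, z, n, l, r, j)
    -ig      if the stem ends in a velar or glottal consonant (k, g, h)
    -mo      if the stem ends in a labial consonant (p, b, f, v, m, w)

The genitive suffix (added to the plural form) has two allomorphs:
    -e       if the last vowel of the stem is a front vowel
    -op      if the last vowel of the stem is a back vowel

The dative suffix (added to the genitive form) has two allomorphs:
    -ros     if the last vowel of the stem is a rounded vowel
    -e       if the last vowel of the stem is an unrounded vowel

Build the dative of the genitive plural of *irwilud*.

*irwilud*: final consonant = /d/, coronal → -lim → *irwiludlim*.
The plural form *irwiludlim*: last vowel = /i/, a front vowel → -e → *irwiludlime*.
The genitive form *irwiludlime* — last vowel /e/ (an unrounded vowel) → -e → *irwiludlimee*.

irwiludlimee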